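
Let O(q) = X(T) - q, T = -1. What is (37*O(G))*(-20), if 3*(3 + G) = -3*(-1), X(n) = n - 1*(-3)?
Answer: -2960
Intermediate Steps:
X(n) = 3 + n (X(n) = n + 3 = 3 + n)
G = -2 (G = -3 + (-3*(-1))/3 = -3 + (⅓)*3 = -3 + 1 = -2)
O(q) = 2 - q (O(q) = (3 - 1) - q = 2 - q)
(37*O(G))*(-20) = (37*(2 - 1*(-2)))*(-20) = (37*(2 + 2))*(-20) = (37*4)*(-20) = 148*(-20) = -2960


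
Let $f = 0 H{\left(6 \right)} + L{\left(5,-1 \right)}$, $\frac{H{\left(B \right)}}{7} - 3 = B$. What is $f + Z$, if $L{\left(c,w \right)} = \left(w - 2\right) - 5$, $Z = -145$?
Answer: $-153$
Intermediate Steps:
$H{\left(B \right)} = 21 + 7 B$
$L{\left(c,w \right)} = -7 + w$ ($L{\left(c,w \right)} = \left(-2 + w\right) - 5 = -7 + w$)
$f = -8$ ($f = 0 \left(21 + 7 \cdot 6\right) - 8 = 0 \left(21 + 42\right) - 8 = 0 \cdot 63 - 8 = 0 - 8 = -8$)
$f + Z = -8 - 145 = -153$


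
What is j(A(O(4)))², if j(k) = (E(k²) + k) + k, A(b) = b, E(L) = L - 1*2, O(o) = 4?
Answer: 484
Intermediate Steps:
E(L) = -2 + L (E(L) = L - 2 = -2 + L)
j(k) = -2 + k² + 2*k (j(k) = ((-2 + k²) + k) + k = (-2 + k + k²) + k = -2 + k² + 2*k)
j(A(O(4)))² = (-2 + 4² + 2*4)² = (-2 + 16 + 8)² = 22² = 484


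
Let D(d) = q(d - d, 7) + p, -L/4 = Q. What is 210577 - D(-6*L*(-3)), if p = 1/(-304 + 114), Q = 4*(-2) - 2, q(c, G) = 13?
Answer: 40007161/190 ≈ 2.1056e+5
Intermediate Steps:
Q = -10 (Q = -8 - 2 = -10)
L = 40 (L = -4*(-10) = 40)
p = -1/190 (p = 1/(-190) = -1/190 ≈ -0.0052632)
D(d) = 2469/190 (D(d) = 13 - 1/190 = 2469/190)
210577 - D(-6*L*(-3)) = 210577 - 1*2469/190 = 210577 - 2469/190 = 40007161/190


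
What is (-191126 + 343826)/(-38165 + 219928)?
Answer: 152700/181763 ≈ 0.84011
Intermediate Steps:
(-191126 + 343826)/(-38165 + 219928) = 152700/181763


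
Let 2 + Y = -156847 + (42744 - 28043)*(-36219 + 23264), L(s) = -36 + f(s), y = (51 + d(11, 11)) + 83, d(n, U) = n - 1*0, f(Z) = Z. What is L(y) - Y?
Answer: 190608413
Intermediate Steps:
d(n, U) = n (d(n, U) = n + 0 = n)
y = 145 (y = (51 + 11) + 83 = 62 + 83 = 145)
L(s) = -36 + s
Y = -190608304 (Y = -2 + (-156847 + (42744 - 28043)*(-36219 + 23264)) = -2 + (-156847 + 14701*(-12955)) = -2 + (-156847 - 190451455) = -2 - 190608302 = -190608304)
L(y) - Y = (-36 + 145) - 1*(-190608304) = 109 + 190608304 = 190608413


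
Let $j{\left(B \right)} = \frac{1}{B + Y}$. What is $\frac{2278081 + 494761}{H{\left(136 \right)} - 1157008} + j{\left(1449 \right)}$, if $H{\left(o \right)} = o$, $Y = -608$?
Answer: $- \frac{1165401625}{486464676} \approx -2.3957$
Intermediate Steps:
$j{\left(B \right)} = \frac{1}{-608 + B}$ ($j{\left(B \right)} = \frac{1}{B - 608} = \frac{1}{-608 + B}$)
$\frac{2278081 + 494761}{H{\left(136 \right)} - 1157008} + j{\left(1449 \right)} = \frac{2278081 + 494761}{136 - 1157008} + \frac{1}{-608 + 1449} = \frac{2772842}{-1156872} + \frac{1}{841} = 2772842 \left(- \frac{1}{1156872}\right) + \frac{1}{841} = - \frac{1386421}{578436} + \frac{1}{841} = - \frac{1165401625}{486464676}$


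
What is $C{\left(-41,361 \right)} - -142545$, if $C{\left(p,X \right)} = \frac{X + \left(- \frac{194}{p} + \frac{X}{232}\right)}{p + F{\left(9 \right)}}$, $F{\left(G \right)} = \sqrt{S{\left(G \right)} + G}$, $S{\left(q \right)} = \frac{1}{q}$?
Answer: $\frac{497579467911}{3490904} - \frac{10480923 \sqrt{82}}{143127064} \approx 1.4254 \cdot 10^{5}$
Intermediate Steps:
$F{\left(G \right)} = \sqrt{G + \frac{1}{G}}$ ($F{\left(G \right)} = \sqrt{\frac{1}{G} + G} = \sqrt{G + \frac{1}{G}}$)
$C{\left(p,X \right)} = \frac{- \frac{194}{p} + \frac{233 X}{232}}{p + \frac{\sqrt{82}}{3}}$ ($C{\left(p,X \right)} = \frac{X + \left(- \frac{194}{p} + \frac{X}{232}\right)}{p + \sqrt{9 + \frac{1}{9}}} = \frac{X + \left(- \frac{194}{p} + X \frac{1}{232}\right)}{p + \sqrt{9 + \frac{1}{9}}} = \frac{X + \left(- \frac{194}{p} + \frac{X}{232}\right)}{p + \sqrt{\frac{82}{9}}} = \frac{- \frac{194}{p} + \frac{233 X}{232}}{p + \frac{\sqrt{82}}{3}}$)
$C{\left(-41,361 \right)} - -142545 = \frac{3 \left(-45008 + 233 \cdot 361 \left(-41\right)\right)}{232 \left(-41\right) \left(\sqrt{82} + 3 \left(-41\right)\right)} - -142545 = \frac{3}{232} \left(- \frac{1}{41}\right) \frac{1}{\sqrt{82} - 123} \left(-45008 - 3448633\right) + 142545 = \frac{3}{232} \left(- \frac{1}{41}\right) \frac{1}{-123 + \sqrt{82}} \left(-3493641\right) + 142545 = \frac{10480923}{9512 \left(-123 + \sqrt{82}\right)} + 142545 = 142545 + \frac{10480923}{9512 \left(-123 + \sqrt{82}\right)}$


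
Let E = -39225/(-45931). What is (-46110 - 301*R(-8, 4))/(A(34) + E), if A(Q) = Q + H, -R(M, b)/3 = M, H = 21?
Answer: -1224841977/1282715 ≈ -954.88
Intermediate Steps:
R(M, b) = -3*M
E = 39225/45931 (E = -39225*(-1/45931) = 39225/45931 ≈ 0.85400)
A(Q) = 21 + Q (A(Q) = Q + 21 = 21 + Q)
(-46110 - 301*R(-8, 4))/(A(34) + E) = (-46110 - (-903)*(-8))/((21 + 34) + 39225/45931) = (-46110 - 301*24)/(55 + 39225/45931) = (-46110 - 7224)/(2565430/45931) = -53334*45931/2565430 = -1224841977/1282715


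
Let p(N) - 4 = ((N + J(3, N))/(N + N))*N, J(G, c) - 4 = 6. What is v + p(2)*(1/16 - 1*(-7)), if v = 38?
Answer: 869/8 ≈ 108.63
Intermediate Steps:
J(G, c) = 10 (J(G, c) = 4 + 6 = 10)
p(N) = 9 + N/2 (p(N) = 4 + ((N + 10)/(N + N))*N = 4 + ((10 + N)/((2*N)))*N = 4 + ((10 + N)*(1/(2*N)))*N = 4 + ((10 + N)/(2*N))*N = 4 + (5 + N/2) = 9 + N/2)
v + p(2)*(1/16 - 1*(-7)) = 38 + (9 + (½)*2)*(1/16 - 1*(-7)) = 38 + (9 + 1)*(1/16 + 7) = 38 + 10*(113/16) = 38 + 565/8 = 869/8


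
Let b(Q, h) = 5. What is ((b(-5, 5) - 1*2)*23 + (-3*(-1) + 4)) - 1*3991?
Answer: -3915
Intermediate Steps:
((b(-5, 5) - 1*2)*23 + (-3*(-1) + 4)) - 1*3991 = ((5 - 1*2)*23 + (-3*(-1) + 4)) - 1*3991 = ((5 - 2)*23 + (3 + 4)) - 3991 = (3*23 + 7) - 3991 = (69 + 7) - 3991 = 76 - 3991 = -3915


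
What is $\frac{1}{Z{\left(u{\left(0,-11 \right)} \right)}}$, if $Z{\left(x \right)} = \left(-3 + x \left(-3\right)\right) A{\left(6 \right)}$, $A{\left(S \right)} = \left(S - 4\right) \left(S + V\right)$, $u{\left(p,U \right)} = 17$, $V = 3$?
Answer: $- \frac{1}{972} \approx -0.0010288$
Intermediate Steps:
$A{\left(S \right)} = \left(-4 + S\right) \left(3 + S\right)$ ($A{\left(S \right)} = \left(S - 4\right) \left(S + 3\right) = \left(-4 + S\right) \left(3 + S\right)$)
$Z{\left(x \right)} = -54 - 54 x$ ($Z{\left(x \right)} = \left(-3 + x \left(-3\right)\right) \left(-12 + 6^{2} - 6\right) = \left(-3 - 3 x\right) \left(-12 + 36 - 6\right) = \left(-3 - 3 x\right) 18 = -54 - 54 x$)
$\frac{1}{Z{\left(u{\left(0,-11 \right)} \right)}} = \frac{1}{-54 - 918} = \frac{1}{-972} = - \frac{1}{972}$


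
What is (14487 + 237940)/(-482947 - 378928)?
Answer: -36061/123125 ≈ -0.29288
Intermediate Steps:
(14487 + 237940)/(-482947 - 378928) = 252427/(-861875) = 252427*(-1/861875) = -36061/123125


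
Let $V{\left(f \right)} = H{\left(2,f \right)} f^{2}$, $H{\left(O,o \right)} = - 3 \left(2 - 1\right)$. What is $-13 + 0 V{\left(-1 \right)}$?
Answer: $-13$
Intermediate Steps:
$H{\left(O,o \right)} = -3$ ($H{\left(O,o \right)} = \left(-3\right) 1 = -3$)
$V{\left(f \right)} = - 3 f^{2}$
$-13 + 0 V{\left(-1 \right)} = -13 + 0 \left(- 3 \left(-1\right)^{2}\right) = -13 + 0 \left(\left(-3\right) 1\right) = -13 + 0 \left(-3\right) = -13 + 0 = -13$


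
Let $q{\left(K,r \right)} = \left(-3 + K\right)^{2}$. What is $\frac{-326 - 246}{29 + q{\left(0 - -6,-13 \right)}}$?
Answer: $- \frac{286}{19} \approx -15.053$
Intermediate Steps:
$\frac{-326 - 246}{29 + q{\left(0 - -6,-13 \right)}} = \frac{-326 - 246}{29 + \left(-3 + \left(0 - -6\right)\right)^{2}} = - \frac{572}{29 + \left(-3 + \left(0 + 6\right)\right)^{2}} = - \frac{572}{29 + \left(-3 + 6\right)^{2}} = - \frac{572}{29 + 3^{2}} = - \frac{572}{29 + 9} = - \frac{572}{38} = \left(-572\right) \frac{1}{38} = - \frac{286}{19}$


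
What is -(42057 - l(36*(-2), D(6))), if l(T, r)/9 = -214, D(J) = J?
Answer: -43983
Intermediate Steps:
l(T, r) = -1926 (l(T, r) = 9*(-214) = -1926)
-(42057 - l(36*(-2), D(6))) = -(42057 - 1*(-1926)) = -(42057 + 1926) = -1*43983 = -43983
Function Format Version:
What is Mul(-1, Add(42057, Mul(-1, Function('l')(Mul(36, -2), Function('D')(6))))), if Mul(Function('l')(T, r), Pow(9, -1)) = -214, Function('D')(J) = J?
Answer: -43983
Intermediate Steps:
Function('l')(T, r) = -1926 (Function('l')(T, r) = Mul(9, -214) = -1926)
Mul(-1, Add(42057, Mul(-1, Function('l')(Mul(36, -2), Function('D')(6))))) = Mul(-1, Add(42057, Mul(-1, -1926))) = Mul(-1, Add(42057, 1926)) = Mul(-1, 43983) = -43983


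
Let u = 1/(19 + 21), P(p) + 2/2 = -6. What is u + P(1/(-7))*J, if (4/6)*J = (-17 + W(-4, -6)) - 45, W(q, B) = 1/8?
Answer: 51977/80 ≈ 649.71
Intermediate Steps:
P(p) = -7 (P(p) = -1 - 6 = -7)
W(q, B) = ⅛
u = 1/40 ≈ 0.025000
J = -1485/16 (J = 3*((-17 + ⅛) - 45)/2 = 3*(-135/8 - 45)/2 = (3/2)*(-495/8) = -1485/16 ≈ -92.813)
u + P(1/(-7))*J = 1/40 - 7*(-1485/16) = 1/40 + 10395/16 = 51977/80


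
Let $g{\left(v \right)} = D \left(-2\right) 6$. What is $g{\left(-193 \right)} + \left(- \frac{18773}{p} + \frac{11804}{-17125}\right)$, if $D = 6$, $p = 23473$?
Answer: $- \frac{29540771917}{401975125} \approx -73.489$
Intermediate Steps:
$g{\left(v \right)} = -72$ ($g{\left(v \right)} = 6 \left(-2\right) 6 = \left(-12\right) 6 = -72$)
$g{\left(-193 \right)} + \left(- \frac{18773}{p} + \frac{11804}{-17125}\right) = -72 + \left(- \frac{18773}{23473} + \frac{11804}{-17125}\right) = -72 + \left(\left(-18773\right) \frac{1}{23473} + 11804 \left(- \frac{1}{17125}\right)\right) = -72 - \frac{598562917}{401975125} = - \frac{29540771917}{401975125}$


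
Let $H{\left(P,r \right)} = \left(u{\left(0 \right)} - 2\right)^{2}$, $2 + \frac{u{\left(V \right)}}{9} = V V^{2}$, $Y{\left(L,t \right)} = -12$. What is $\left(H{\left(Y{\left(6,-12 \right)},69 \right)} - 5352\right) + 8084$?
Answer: $3132$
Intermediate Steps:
$u{\left(V \right)} = -18 + 9 V^{3}$ ($u{\left(V \right)} = -18 + 9 V V^{2} = -18 + 9 V^{3}$)
$H{\left(P,r \right)} = 400$ ($H{\left(P,r \right)} = \left(\left(-18 + 9 \cdot 0^{3}\right) - 2\right)^{2} = \left(\left(-18 + 9 \cdot 0\right) - 2\right)^{2} = \left(\left(-18 + 0\right) - 2\right)^{2} = \left(-18 - 2\right)^{2} = \left(-20\right)^{2} = 400$)
$\left(H{\left(Y{\left(6,-12 \right)},69 \right)} - 5352\right) + 8084 = \left(400 - 5352\right) + 8084 = -4952 + 8084 = 3132$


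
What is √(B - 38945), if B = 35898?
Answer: I*√3047 ≈ 55.2*I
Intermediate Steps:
√(B - 38945) = √(35898 - 38945) = √(-3047) = I*√3047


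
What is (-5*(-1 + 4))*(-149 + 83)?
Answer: 990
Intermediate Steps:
(-5*(-1 + 4))*(-149 + 83) = -5*3*(-66) = -15*(-66) = 990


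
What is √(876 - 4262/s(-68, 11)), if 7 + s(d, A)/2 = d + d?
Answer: √18218057/143 ≈ 29.848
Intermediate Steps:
s(d, A) = -14 + 4*d (s(d, A) = -14 + 2*(d + d) = -14 + 2*(2*d) = -14 + 4*d)
√(876 - 4262/s(-68, 11)) = √(876 - 4262/(-14 + 4*(-68))) = √(876 - 4262/(-14 - 272)) = √(876 - 4262/(-286)) = √(876 - 4262*(-1/286)) = √(876 + 2131/143) = √(127399/143) = √18218057/143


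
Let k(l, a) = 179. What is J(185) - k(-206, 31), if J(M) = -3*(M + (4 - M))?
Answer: -191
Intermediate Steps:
J(M) = -12 (J(M) = -3*4 = -12)
J(185) - k(-206, 31) = -12 - 1*179 = -12 - 179 = -191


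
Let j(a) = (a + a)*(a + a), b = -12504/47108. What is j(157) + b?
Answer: 1161161966/11777 ≈ 98596.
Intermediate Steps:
b = -3126/11777 (b = -12504*1/47108 = -3126/11777 ≈ -0.26543)
j(a) = 4*a² (j(a) = (2*a)*(2*a) = 4*a²)
j(157) + b = 4*157² - 3126/11777 = 4*24649 - 3126/11777 = 98596 - 3126/11777 = 1161161966/11777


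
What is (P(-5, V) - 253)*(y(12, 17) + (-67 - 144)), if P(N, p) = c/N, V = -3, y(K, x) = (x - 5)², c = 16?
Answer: 85827/5 ≈ 17165.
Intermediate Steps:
y(K, x) = (-5 + x)²
P(N, p) = 16/N
(P(-5, V) - 253)*(y(12, 17) + (-67 - 144)) = (16/(-5) - 253)*((-5 + 17)² + (-67 - 144)) = (16*(-⅕) - 253)*(12² - 211) = (-16/5 - 253)*(144 - 211) = -1281/5*(-67) = 85827/5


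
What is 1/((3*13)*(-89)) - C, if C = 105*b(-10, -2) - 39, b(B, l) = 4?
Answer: -1322452/3471 ≈ -381.00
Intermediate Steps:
C = 381 (C = 105*4 - 39 = 420 - 39 = 381)
1/((3*13)*(-89)) - C = 1/((3*13)*(-89)) - 1*381 = 1/(39*(-89)) - 381 = 1/(-3471) - 381 = -1/3471 - 381 = -1322452/3471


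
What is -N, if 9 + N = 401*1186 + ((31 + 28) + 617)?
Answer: -476253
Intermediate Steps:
N = 476253 (N = -9 + (401*1186 + ((31 + 28) + 617)) = -9 + (475586 + (59 + 617)) = -9 + (475586 + 676) = -9 + 476262 = 476253)
-N = -1*476253 = -476253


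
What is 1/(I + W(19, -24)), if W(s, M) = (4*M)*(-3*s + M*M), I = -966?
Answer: -1/50790 ≈ -1.9689e-5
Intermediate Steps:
W(s, M) = 4*M*(M**2 - 3*s) (W(s, M) = (4*M)*(-3*s + M**2) = (4*M)*(M**2 - 3*s) = 4*M*(M**2 - 3*s))
1/(I + W(19, -24)) = 1/(-966 + 4*(-24)*((-24)**2 - 3*19)) = 1/(-966 + 4*(-24)*(576 - 57)) = 1/(-966 + 4*(-24)*519) = 1/(-966 - 49824) = 1/(-50790) = -1/50790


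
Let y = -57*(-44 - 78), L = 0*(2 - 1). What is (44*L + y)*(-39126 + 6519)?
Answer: -226749078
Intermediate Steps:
L = 0 (L = 0*1 = 0)
y = 6954 (y = -57*(-122) = 6954)
(44*L + y)*(-39126 + 6519) = (44*0 + 6954)*(-39126 + 6519) = (0 + 6954)*(-32607) = 6954*(-32607) = -226749078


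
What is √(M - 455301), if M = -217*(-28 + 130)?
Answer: I*√477435 ≈ 690.97*I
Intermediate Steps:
M = -22134 (M = -217*102 = -22134)
√(M - 455301) = √(-22134 - 455301) = √(-477435) = I*√477435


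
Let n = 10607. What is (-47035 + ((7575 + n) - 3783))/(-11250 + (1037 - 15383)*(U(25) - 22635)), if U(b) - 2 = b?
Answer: -16318/162161559 ≈ -0.00010063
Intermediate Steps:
U(b) = 2 + b
(-47035 + ((7575 + n) - 3783))/(-11250 + (1037 - 15383)*(U(25) - 22635)) = (-47035 + ((7575 + 10607) - 3783))/(-11250 + (1037 - 15383)*((2 + 25) - 22635)) = (-47035 + (18182 - 3783))/(-11250 - 14346*(27 - 22635)) = (-47035 + 14399)/(-11250 - 14346*(-22608)) = -32636/(-11250 + 324334368) = -32636/324323118 = -32636*1/324323118 = -16318/162161559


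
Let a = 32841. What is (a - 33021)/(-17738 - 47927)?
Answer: 36/13133 ≈ 0.0027412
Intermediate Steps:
(a - 33021)/(-17738 - 47927) = (32841 - 33021)/(-17738 - 47927) = -180/(-65665) = -180*(-1/65665) = 36/13133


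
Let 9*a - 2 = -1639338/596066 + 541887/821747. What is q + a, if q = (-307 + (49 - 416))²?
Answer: 1001301287378648914/2204169512859 ≈ 4.5428e+5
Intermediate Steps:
a = -22244886170/2204169512859 (a = 2/9 + (-1639338/596066 + 541887/821747)/9 = 2/9 + (-1639338*1/596066 + 541887*(1/821747))/9 = 2/9 + (-819669/298033 + 541887/821747)/9 = 2/9 + (⅑)*(-512060333472/244907723651) = 2/9 - 56895592608/244907723651 = -22244886170/2204169512859 ≈ -0.010092)
q = 454276 (q = (-307 - 367)² = (-674)² = 454276)
q + a = 454276 - 22244886170/2204169512859 = 1001301287378648914/2204169512859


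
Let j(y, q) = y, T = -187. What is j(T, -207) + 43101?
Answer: 42914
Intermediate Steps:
j(T, -207) + 43101 = -187 + 43101 = 42914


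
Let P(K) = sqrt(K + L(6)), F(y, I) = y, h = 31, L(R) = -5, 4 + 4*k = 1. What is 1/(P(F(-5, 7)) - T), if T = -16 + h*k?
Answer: 628/24809 - 16*I*sqrt(10)/24809 ≈ 0.025313 - 0.0020394*I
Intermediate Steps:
k = -3/4 (k = -1 + (1/4)*1 = -1 + 1/4 = -3/4 ≈ -0.75000)
T = -157/4 (T = -16 + 31*(-3/4) = -16 - 93/4 = -157/4 ≈ -39.250)
P(K) = sqrt(-5 + K) (P(K) = sqrt(K - 5) = sqrt(-5 + K))
1/(P(F(-5, 7)) - T) = 1/(sqrt(-5 - 5) - 1*(-157/4)) = 1/(sqrt(-10) + 157/4) = 1/(I*sqrt(10) + 157/4) = 1/(157/4 + I*sqrt(10))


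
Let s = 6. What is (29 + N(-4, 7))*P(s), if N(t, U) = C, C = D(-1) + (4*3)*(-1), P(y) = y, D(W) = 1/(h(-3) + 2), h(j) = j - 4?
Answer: 504/5 ≈ 100.80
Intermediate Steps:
h(j) = -4 + j
D(W) = -⅕ (D(W) = 1/((-4 - 3) + 2) = 1/(-7 + 2) = 1/(-5) = -⅕)
C = -61/5 (C = -⅕ + (4*3)*(-1) = -⅕ + 12*(-1) = -⅕ - 12 = -61/5 ≈ -12.200)
N(t, U) = -61/5
(29 + N(-4, 7))*P(s) = (29 - 61/5)*6 = (84/5)*6 = 504/5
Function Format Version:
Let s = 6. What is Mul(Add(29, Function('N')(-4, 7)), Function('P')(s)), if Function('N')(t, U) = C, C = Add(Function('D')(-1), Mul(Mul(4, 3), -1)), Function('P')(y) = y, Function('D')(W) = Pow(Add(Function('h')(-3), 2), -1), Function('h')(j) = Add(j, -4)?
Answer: Rational(504, 5) ≈ 100.80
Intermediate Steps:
Function('h')(j) = Add(-4, j)
Function('D')(W) = Rational(-1, 5) (Function('D')(W) = Pow(Add(Add(-4, -3), 2), -1) = Pow(Add(-7, 2), -1) = Pow(-5, -1) = Rational(-1, 5))
C = Rational(-61, 5) (C = Add(Rational(-1, 5), Mul(Mul(4, 3), -1)) = Add(Rational(-1, 5), Mul(12, -1)) = Add(Rational(-1, 5), -12) = Rational(-61, 5) ≈ -12.200)
Function('N')(t, U) = Rational(-61, 5)
Mul(Add(29, Function('N')(-4, 7)), Function('P')(s)) = Mul(Add(29, Rational(-61, 5)), 6) = Mul(Rational(84, 5), 6) = Rational(504, 5)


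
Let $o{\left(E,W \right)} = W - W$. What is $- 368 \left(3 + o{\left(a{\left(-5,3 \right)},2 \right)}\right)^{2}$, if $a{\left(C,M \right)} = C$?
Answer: $-3312$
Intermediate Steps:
$o{\left(E,W \right)} = 0$
$- 368 \left(3 + o{\left(a{\left(-5,3 \right)},2 \right)}\right)^{2} = - 368 \left(3 + 0\right)^{2} = - 368 \cdot 3^{2} = \left(-368\right) 9 = -3312$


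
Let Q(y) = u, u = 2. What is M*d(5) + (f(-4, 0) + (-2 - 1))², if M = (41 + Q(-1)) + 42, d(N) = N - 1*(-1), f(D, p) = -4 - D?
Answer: 519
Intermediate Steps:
d(N) = 1 + N (d(N) = N + 1 = 1 + N)
Q(y) = 2
M = 85 (M = (41 + 2) + 42 = 43 + 42 = 85)
M*d(5) + (f(-4, 0) + (-2 - 1))² = 85*(1 + 5) + ((-4 - 1*(-4)) + (-2 - 1))² = 85*6 + ((-4 + 4) - 3)² = 510 + (0 - 3)² = 510 + (-3)² = 510 + 9 = 519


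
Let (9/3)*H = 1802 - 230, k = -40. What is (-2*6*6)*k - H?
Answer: 2356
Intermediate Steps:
H = 524 (H = (1802 - 230)/3 = (⅓)*1572 = 524)
(-2*6*6)*k - H = (-2*6*6)*(-40) - 1*524 = -12*6*(-40) - 524 = -72*(-40) - 524 = 2880 - 524 = 2356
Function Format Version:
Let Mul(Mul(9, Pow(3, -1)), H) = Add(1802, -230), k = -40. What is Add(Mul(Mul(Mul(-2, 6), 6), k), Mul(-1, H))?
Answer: 2356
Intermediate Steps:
H = 524 (H = Mul(Rational(1, 3), Add(1802, -230)) = Mul(Rational(1, 3), 1572) = 524)
Add(Mul(Mul(Mul(-2, 6), 6), k), Mul(-1, H)) = Add(Mul(Mul(Mul(-2, 6), 6), -40), Mul(-1, 524)) = Add(Mul(Mul(-12, 6), -40), -524) = Add(Mul(-72, -40), -524) = Add(2880, -524) = 2356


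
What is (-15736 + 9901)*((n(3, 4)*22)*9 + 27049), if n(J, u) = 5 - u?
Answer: -158986245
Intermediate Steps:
(-15736 + 9901)*((n(3, 4)*22)*9 + 27049) = (-15736 + 9901)*(((5 - 1*4)*22)*9 + 27049) = -5835*(((5 - 4)*22)*9 + 27049) = -5835*((1*22)*9 + 27049) = -5835*(22*9 + 27049) = -5835*(198 + 27049) = -5835*27247 = -158986245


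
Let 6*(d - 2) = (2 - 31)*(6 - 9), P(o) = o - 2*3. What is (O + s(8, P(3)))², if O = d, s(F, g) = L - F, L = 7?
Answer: 961/4 ≈ 240.25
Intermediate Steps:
P(o) = -6 + o (P(o) = o - 6 = -6 + o)
d = 33/2 (d = 2 + ((2 - 31)*(6 - 9))/6 = 2 + (-29*(-3))/6 = 2 + (⅙)*87 = 2 + 29/2 = 33/2 ≈ 16.500)
s(F, g) = 7 - F
O = 33/2 ≈ 16.500
(O + s(8, P(3)))² = (33/2 + (7 - 1*8))² = (33/2 + (7 - 8))² = (33/2 - 1)² = (31/2)² = 961/4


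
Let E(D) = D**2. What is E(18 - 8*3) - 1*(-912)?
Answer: 948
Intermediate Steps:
E(18 - 8*3) - 1*(-912) = (18 - 8*3)**2 - 1*(-912) = (18 - 24)**2 + 912 = (-6)**2 + 912 = 36 + 912 = 948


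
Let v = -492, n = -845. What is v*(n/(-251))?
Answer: -415740/251 ≈ -1656.3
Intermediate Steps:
v*(n/(-251)) = -(-415740)/(-251) = -(-415740)*(-1)/251 = -492*845/251 = -415740/251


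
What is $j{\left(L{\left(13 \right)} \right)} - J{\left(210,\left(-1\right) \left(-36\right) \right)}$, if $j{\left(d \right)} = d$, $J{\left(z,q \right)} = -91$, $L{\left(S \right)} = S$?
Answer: $104$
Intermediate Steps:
$j{\left(L{\left(13 \right)} \right)} - J{\left(210,\left(-1\right) \left(-36\right) \right)} = 13 - -91 = 13 + 91 = 104$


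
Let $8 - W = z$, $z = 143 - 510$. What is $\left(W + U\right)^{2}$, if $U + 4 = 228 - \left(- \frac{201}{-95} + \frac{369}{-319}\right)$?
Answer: $\frac{328466000624161}{918393025} \approx 3.5765 \cdot 10^{5}$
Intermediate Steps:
$U = \frac{6759256}{30305}$ ($U = -4 - \left(-228 - \frac{369}{319} + \frac{201}{95}\right) = -4 + \left(228 - \left(\frac{201}{95} - \frac{369}{319}\right)\right) = -4 + \left(228 - \frac{29064}{30305}\right) = -4 + \frac{6880476}{30305} = \frac{6759256}{30305} \approx 223.04$)
$z = -367$
$W = 375$ ($W = 8 - -367 = 8 + 367 = 375$)
$\left(W + U\right)^{2} = \left(375 + \frac{6759256}{30305}\right)^{2} = \left(\frac{18123631}{30305}\right)^{2} = \frac{328466000624161}{918393025}$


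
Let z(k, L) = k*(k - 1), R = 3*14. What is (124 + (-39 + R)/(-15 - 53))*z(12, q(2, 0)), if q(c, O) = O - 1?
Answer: 278157/17 ≈ 16362.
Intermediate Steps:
q(c, O) = -1 + O
R = 42
z(k, L) = k*(-1 + k)
(124 + (-39 + R)/(-15 - 53))*z(12, q(2, 0)) = (124 + (-39 + 42)/(-15 - 53))*(12*(-1 + 12)) = (124 + 3/(-68))*(12*11) = (124 + 3*(-1/68))*132 = (124 - 3/68)*132 = (8429/68)*132 = 278157/17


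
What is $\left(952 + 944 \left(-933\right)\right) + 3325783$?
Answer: $2445983$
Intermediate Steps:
$\left(952 + 944 \left(-933\right)\right) + 3325783 = \left(952 - 880752\right) + 3325783 = -879800 + 3325783 = 2445983$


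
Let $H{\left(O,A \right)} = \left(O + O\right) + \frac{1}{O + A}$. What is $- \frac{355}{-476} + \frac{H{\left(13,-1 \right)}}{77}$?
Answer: $\frac{4259}{3927} \approx 1.0845$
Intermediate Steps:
$H{\left(O,A \right)} = \frac{1}{A + O} + 2 O$ ($H{\left(O,A \right)} = 2 O + \frac{1}{A + O} = \frac{1}{A + O} + 2 O$)
$- \frac{355}{-476} + \frac{H{\left(13,-1 \right)}}{77} = - \frac{355}{-476} + \frac{\frac{1}{-1 + 13} \left(1 + 2 \cdot 13^{2} + 2 \left(-1\right) 13\right)}{77} = \left(-355\right) \left(- \frac{1}{476}\right) + \frac{1 + 2 \cdot 169 - 26}{12} \cdot \frac{1}{77} = \frac{355}{476} + \frac{1 + 338 - 26}{12} \cdot \frac{1}{77} = \frac{355}{476} + \frac{1}{12} \cdot 313 \cdot \frac{1}{77} = \frac{355}{476} + \frac{313}{12} \cdot \frac{1}{77} = \frac{355}{476} + \frac{313}{924} = \frac{4259}{3927}$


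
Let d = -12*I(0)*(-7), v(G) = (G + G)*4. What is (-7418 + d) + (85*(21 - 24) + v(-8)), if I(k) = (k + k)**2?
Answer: -7737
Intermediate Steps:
v(G) = 8*G (v(G) = (2*G)*4 = 8*G)
I(k) = 4*k**2 (I(k) = (2*k)**2 = 4*k**2)
d = 0 (d = -48*0**2*(-7) = -48*0*(-7) = -12*0*(-7) = 0*(-7) = 0)
(-7418 + d) + (85*(21 - 24) + v(-8)) = (-7418 + 0) + (85*(21 - 24) + 8*(-8)) = -7418 + (85*(-3) - 64) = -7418 + (-255 - 64) = -7418 - 319 = -7737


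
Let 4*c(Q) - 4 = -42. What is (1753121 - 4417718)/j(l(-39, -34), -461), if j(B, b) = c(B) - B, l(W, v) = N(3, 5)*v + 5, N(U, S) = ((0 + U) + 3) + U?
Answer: -5329194/583 ≈ -9141.0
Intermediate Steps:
c(Q) = -19/2 (c(Q) = 1 + (¼)*(-42) = 1 - 21/2 = -19/2)
N(U, S) = 3 + 2*U (N(U, S) = (U + 3) + U = (3 + U) + U = 3 + 2*U)
l(W, v) = 5 + 9*v (l(W, v) = (3 + 2*3)*v + 5 = (3 + 6)*v + 5 = 9*v + 5 = 5 + 9*v)
j(B, b) = -19/2 - B
(1753121 - 4417718)/j(l(-39, -34), -461) = (1753121 - 4417718)/(-19/2 - (5 + 9*(-34))) = -2664597/(-19/2 - (5 - 306)) = -2664597/(-19/2 - 1*(-301)) = -2664597/(-19/2 + 301) = -2664597/583/2 = -2664597*2/583 = -5329194/583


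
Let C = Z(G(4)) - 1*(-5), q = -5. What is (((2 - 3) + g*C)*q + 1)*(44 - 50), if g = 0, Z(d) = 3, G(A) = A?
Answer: -36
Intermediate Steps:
C = 8 (C = 3 - 1*(-5) = 3 + 5 = 8)
(((2 - 3) + g*C)*q + 1)*(44 - 50) = (((2 - 3) + 0*8)*(-5) + 1)*(44 - 50) = ((-1 + 0)*(-5) + 1)*(-6) = (-1*(-5) + 1)*(-6) = (5 + 1)*(-6) = 6*(-6) = -36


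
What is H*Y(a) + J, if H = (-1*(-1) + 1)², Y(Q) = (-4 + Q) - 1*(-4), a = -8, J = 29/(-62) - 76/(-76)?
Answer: -1951/62 ≈ -31.468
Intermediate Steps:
J = 33/62 (J = 29*(-1/62) - 76*(-1/76) = -29/62 + 1 = 33/62 ≈ 0.53226)
Y(Q) = Q (Y(Q) = (-4 + Q) + 4 = Q)
H = 4 (H = (1 + 1)² = 2² = 4)
H*Y(a) + J = 4*(-8) + 33/62 = -32 + 33/62 = -1951/62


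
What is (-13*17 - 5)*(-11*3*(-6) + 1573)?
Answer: -400246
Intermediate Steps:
(-13*17 - 5)*(-11*3*(-6) + 1573) = (-221 - 5)*(-33*(-6) + 1573) = -226*(198 + 1573) = -226*1771 = -400246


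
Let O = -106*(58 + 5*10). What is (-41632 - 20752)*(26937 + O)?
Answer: -966265776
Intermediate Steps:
O = -11448 (O = -106*(58 + 50) = -106*108 = -11448)
(-41632 - 20752)*(26937 + O) = (-41632 - 20752)*(26937 - 11448) = -62384*15489 = -966265776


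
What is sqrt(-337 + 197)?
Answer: 2*I*sqrt(35) ≈ 11.832*I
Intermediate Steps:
sqrt(-337 + 197) = sqrt(-140) = 2*I*sqrt(35)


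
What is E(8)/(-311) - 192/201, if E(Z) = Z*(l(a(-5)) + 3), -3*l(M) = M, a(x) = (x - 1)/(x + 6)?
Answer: -22584/20837 ≈ -1.0838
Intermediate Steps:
a(x) = (-1 + x)/(6 + x)
l(M) = -M/3
E(Z) = 5*Z (E(Z) = Z*(-(-1 - 5)/(3*(6 - 5)) + 3) = Z*(-(-6)/(3*1) + 3) = Z*(-(-6)/3 + 3) = Z*(-1/3*(-6) + 3) = Z*(2 + 3) = Z*5 = 5*Z)
E(8)/(-311) - 192/201 = (5*8)/(-311) - 192/201 = 40*(-1/311) - 192*1/201 = -40/311 - 64/67 = -22584/20837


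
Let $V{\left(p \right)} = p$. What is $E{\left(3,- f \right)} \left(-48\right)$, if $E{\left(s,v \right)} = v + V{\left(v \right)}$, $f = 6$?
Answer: $576$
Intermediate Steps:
$E{\left(s,v \right)} = 2 v$ ($E{\left(s,v \right)} = v + v = 2 v$)
$E{\left(3,- f \right)} \left(-48\right) = 2 \left(\left(-1\right) 6\right) \left(-48\right) = 2 \left(-6\right) \left(-48\right) = \left(-12\right) \left(-48\right) = 576$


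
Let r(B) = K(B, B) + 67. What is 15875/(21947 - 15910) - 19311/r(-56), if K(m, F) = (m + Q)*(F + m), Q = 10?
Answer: -33728882/31507103 ≈ -1.0705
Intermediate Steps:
K(m, F) = (10 + m)*(F + m) (K(m, F) = (m + 10)*(F + m) = (10 + m)*(F + m))
r(B) = 67 + 2*B**2 + 20*B (r(B) = (B**2 + 10*B + 10*B + B*B) + 67 = (B**2 + 10*B + 10*B + B**2) + 67 = (2*B**2 + 20*B) + 67 = 67 + 2*B**2 + 20*B)
15875/(21947 - 15910) - 19311/r(-56) = 15875/(21947 - 15910) - 19311/(67 + 2*(-56)**2 + 20*(-56)) = 15875/6037 - 19311/(67 + 2*3136 - 1120) = 15875*(1/6037) - 19311/(67 + 6272 - 1120) = 15875/6037 - 19311/5219 = -33728882/31507103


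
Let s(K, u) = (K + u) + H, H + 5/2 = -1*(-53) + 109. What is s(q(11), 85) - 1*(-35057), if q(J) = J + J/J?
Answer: 70627/2 ≈ 35314.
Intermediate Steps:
H = 319/2 (H = -5/2 + (-1*(-53) + 109) = -5/2 + (53 + 109) = -5/2 + 162 = 319/2 ≈ 159.50)
q(J) = 1 + J (q(J) = J + 1 = 1 + J)
s(K, u) = 319/2 + K + u (s(K, u) = (K + u) + 319/2 = 319/2 + K + u)
s(q(11), 85) - 1*(-35057) = (319/2 + (1 + 11) + 85) - 1*(-35057) = (319/2 + 12 + 85) + 35057 = 513/2 + 35057 = 70627/2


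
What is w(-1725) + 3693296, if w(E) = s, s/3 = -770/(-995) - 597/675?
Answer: 55122437849/14925 ≈ 3.6933e+6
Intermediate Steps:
s = -4951/14925 (s = 3*(-770/(-995) - 597/675) = 3*(-770*(-1/995) - 597*1/675) = 3*(154/199 - 199/225) = 3*(-4951/44775) = -4951/14925 ≈ -0.33173)
w(E) = -4951/14925
w(-1725) + 3693296 = -4951/14925 + 3693296 = 55122437849/14925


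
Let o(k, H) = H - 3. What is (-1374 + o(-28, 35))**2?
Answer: 1800964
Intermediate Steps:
o(k, H) = -3 + H
(-1374 + o(-28, 35))**2 = (-1374 + (-3 + 35))**2 = (-1374 + 32)**2 = (-1342)**2 = 1800964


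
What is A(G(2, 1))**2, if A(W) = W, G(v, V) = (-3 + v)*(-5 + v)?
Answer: 9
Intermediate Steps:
G(v, V) = (-5 + v)*(-3 + v)
A(G(2, 1))**2 = (15 + 2**2 - 8*2)**2 = (15 + 4 - 16)**2 = 3**2 = 9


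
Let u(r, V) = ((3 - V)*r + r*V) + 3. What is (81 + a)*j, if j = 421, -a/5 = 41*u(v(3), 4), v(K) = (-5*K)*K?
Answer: 11426361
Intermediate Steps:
v(K) = -5*K²
u(r, V) = 3 + V*r + r*(3 - V) (u(r, V) = (r*(3 - V) + V*r) + 3 = (V*r + r*(3 - V)) + 3 = 3 + V*r + r*(3 - V))
a = 27060 (a = -205*(3 + 3*(-5*3²)) = -205*(3 + 3*(-5*9)) = -205*(3 + 3*(-45)) = -205*(3 - 135) = -205*(-132) = -5*(-5412) = 27060)
(81 + a)*j = (81 + 27060)*421 = 27141*421 = 11426361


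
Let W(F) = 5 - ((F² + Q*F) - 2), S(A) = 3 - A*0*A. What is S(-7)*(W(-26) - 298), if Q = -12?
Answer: -3837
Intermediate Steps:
S(A) = 3 (S(A) = 3 - 0*A = 3 - 1*0 = 3 + 0 = 3)
W(F) = 7 - F² + 12*F (W(F) = 5 - ((F² - 12*F) - 2) = 5 - (-2 + F² - 12*F) = 5 + (2 - F² + 12*F) = 7 - F² + 12*F)
S(-7)*(W(-26) - 298) = 3*((7 - 1*(-26)² + 12*(-26)) - 298) = 3*((7 - 1*676 - 312) - 298) = 3*((7 - 676 - 312) - 298) = 3*(-981 - 298) = 3*(-1279) = -3837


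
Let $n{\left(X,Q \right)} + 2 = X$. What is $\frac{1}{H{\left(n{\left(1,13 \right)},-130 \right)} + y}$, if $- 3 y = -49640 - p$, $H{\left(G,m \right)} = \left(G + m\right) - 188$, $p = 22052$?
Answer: $\frac{3}{70735} \approx 4.2412 \cdot 10^{-5}$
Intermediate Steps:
$n{\left(X,Q \right)} = -2 + X$
$H{\left(G,m \right)} = -188 + G + m$
$y = \frac{71692}{3}$ ($y = - \frac{-49640 - 22052}{3} = \left(- \frac{1}{3}\right) \left(-71692\right) = \frac{71692}{3} \approx 23897.0$)
$\frac{1}{H{\left(n{\left(1,13 \right)},-130 \right)} + y} = \frac{1}{\left(-188 + \left(-2 + 1\right) - 130\right) + \frac{71692}{3}} = \frac{1}{\left(-188 - 1 - 130\right) + \frac{71692}{3}} = \frac{1}{-319 + \frac{71692}{3}} = \frac{1}{\frac{70735}{3}} = \frac{3}{70735}$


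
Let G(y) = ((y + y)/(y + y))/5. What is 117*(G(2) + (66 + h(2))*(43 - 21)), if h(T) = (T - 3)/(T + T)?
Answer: 1692639/10 ≈ 1.6926e+5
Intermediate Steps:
h(T) = (-3 + T)/(2*T) (h(T) = (-3 + T)/((2*T)) = (-3 + T)*(1/(2*T)) = (-3 + T)/(2*T))
G(y) = ⅕ (G(y) = ((2*y)/((2*y)))*(⅕) = ((2*y)*(1/(2*y)))*(⅕) = 1*(⅕) = ⅕)
117*(G(2) + (66 + h(2))*(43 - 21)) = 117*(⅕ + (66 + (½)*(-3 + 2)/2)*(43 - 21)) = 117*(⅕ + (66 + (½)*(½)*(-1))*22) = 117*(⅕ + (66 - ¼)*22) = 117*(⅕ + (263/4)*22) = 117*(⅕ + 2893/2) = 117*(14467/10) = 1692639/10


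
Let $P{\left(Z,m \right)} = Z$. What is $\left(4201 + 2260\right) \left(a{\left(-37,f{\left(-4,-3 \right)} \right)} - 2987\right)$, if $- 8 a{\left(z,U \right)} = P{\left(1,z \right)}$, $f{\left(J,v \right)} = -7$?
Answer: $- \frac{154398517}{8} \approx -1.93 \cdot 10^{7}$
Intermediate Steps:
$a{\left(z,U \right)} = - \frac{1}{8}$ ($a{\left(z,U \right)} = \left(- \frac{1}{8}\right) 1 = - \frac{1}{8}$)
$\left(4201 + 2260\right) \left(a{\left(-37,f{\left(-4,-3 \right)} \right)} - 2987\right) = \left(4201 + 2260\right) \left(- \frac{1}{8} - 2987\right) = 6461 \left(- \frac{23897}{8}\right) = - \frac{154398517}{8}$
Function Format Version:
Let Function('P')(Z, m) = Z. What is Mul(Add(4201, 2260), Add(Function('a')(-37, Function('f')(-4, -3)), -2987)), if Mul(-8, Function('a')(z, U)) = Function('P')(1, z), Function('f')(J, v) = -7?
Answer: Rational(-154398517, 8) ≈ -1.9300e+7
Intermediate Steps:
Function('a')(z, U) = Rational(-1, 8) (Function('a')(z, U) = Mul(Rational(-1, 8), 1) = Rational(-1, 8))
Mul(Add(4201, 2260), Add(Function('a')(-37, Function('f')(-4, -3)), -2987)) = Mul(Add(4201, 2260), Add(Rational(-1, 8), -2987)) = Mul(6461, Rational(-23897, 8)) = Rational(-154398517, 8)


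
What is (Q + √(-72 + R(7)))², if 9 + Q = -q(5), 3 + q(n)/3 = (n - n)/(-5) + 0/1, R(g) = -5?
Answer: -77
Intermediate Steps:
q(n) = -9 (q(n) = -9 + 3*((n - n)/(-5) + 0/1) = -9 + 3*(0*(-⅕) + 0*1) = -9 + 3*(0 + 0) = -9 + 3*0 = -9 + 0 = -9)
Q = 0 (Q = -9 - 1*(-9) = -9 + 9 = 0)
(Q + √(-72 + R(7)))² = (0 + √(-72 - 5))² = (0 + √(-77))² = (0 + I*√77)² = (I*√77)² = -77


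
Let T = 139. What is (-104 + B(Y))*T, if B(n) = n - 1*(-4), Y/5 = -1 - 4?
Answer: -17375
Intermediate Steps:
Y = -25 (Y = 5*(-1 - 4) = 5*(-5) = -25)
B(n) = 4 + n (B(n) = n + 4 = 4 + n)
(-104 + B(Y))*T = (-104 + (4 - 25))*139 = (-104 - 21)*139 = -125*139 = -17375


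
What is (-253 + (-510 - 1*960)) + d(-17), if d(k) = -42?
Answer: -1765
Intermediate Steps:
(-253 + (-510 - 1*960)) + d(-17) = (-253 + (-510 - 1*960)) - 42 = (-253 + (-510 - 960)) - 42 = (-253 - 1470) - 42 = -1723 - 42 = -1765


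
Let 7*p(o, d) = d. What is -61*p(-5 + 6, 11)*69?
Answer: -46299/7 ≈ -6614.1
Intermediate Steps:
p(o, d) = d/7
-61*p(-5 + 6, 11)*69 = -61*11/7*69 = -671/7*69 = -46299/7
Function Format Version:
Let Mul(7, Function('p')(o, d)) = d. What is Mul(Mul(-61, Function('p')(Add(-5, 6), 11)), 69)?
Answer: Rational(-46299, 7) ≈ -6614.1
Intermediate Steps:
Function('p')(o, d) = Mul(Rational(1, 7), d)
Mul(Mul(-61, Function('p')(Add(-5, 6), 11)), 69) = Mul(Mul(-61, Mul(Rational(1, 7), 11)), 69) = Mul(Mul(-61, Rational(11, 7)), 69) = Mul(Rational(-671, 7), 69) = Rational(-46299, 7)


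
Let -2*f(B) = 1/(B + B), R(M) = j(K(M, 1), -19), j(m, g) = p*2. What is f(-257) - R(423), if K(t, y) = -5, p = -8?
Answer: 16449/1028 ≈ 16.001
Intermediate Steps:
j(m, g) = -16 (j(m, g) = -8*2 = -16)
R(M) = -16
f(B) = -1/(4*B) (f(B) = -1/(2*(B + B)) = -1/(2*B)/2 = -1/(4*B))
f(-257) - R(423) = -¼/(-257) - 1*(-16) = -¼*(-1/257) + 16 = 1/1028 + 16 = 16449/1028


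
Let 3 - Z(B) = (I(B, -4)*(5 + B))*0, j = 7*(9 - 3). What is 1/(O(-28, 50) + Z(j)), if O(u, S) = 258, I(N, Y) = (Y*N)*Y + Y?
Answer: 1/261 ≈ 0.0038314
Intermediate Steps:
I(N, Y) = Y + N*Y² (I(N, Y) = (N*Y)*Y + Y = N*Y² + Y = Y + N*Y²)
j = 42 (j = 7*6 = 42)
Z(B) = 3 (Z(B) = 3 - (-4*(1 + B*(-4)))*(5 + B)*0 = 3 - (-4*(1 - 4*B))*(5 + B)*0 = 3 - (-4 + 16*B)*(5 + B)*0 = 3 - 1*0 = 3 + 0 = 3)
1/(O(-28, 50) + Z(j)) = 1/(258 + 3) = 1/261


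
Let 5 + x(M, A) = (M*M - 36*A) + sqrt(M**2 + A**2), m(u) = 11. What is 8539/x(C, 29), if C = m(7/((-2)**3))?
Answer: -3962096/430111 - 8539*sqrt(962)/860222 ≈ -9.5197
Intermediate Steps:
C = 11
x(M, A) = -5 + M**2 + sqrt(A**2 + M**2) - 36*A (x(M, A) = -5 + ((M*M - 36*A) + sqrt(M**2 + A**2)) = -5 + ((M**2 - 36*A) + sqrt(A**2 + M**2)) = -5 + (M**2 + sqrt(A**2 + M**2) - 36*A) = -5 + M**2 + sqrt(A**2 + M**2) - 36*A)
8539/x(C, 29) = 8539/(-5 + 11**2 + sqrt(29**2 + 11**2) - 36*29) = 8539/(-5 + 121 + sqrt(841 + 121) - 1044) = 8539/(-5 + 121 + sqrt(962) - 1044) = 8539/(-928 + sqrt(962))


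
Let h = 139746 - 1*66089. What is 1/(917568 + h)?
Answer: 1/991225 ≈ 1.0089e-6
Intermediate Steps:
h = 73657 (h = 139746 - 66089 = 73657)
1/(917568 + h) = 1/(917568 + 73657) = 1/991225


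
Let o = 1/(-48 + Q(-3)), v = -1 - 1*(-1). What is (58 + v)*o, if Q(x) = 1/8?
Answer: -464/383 ≈ -1.2115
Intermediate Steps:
Q(x) = ⅛
v = 0 (v = -1 + 1 = 0)
o = -8/383 (o = 1/(-48 + ⅛) = 1/(-383/8) = -8/383 ≈ -0.020888)
(58 + v)*o = (58 + 0)*(-8/383) = 58*(-8/383) = -464/383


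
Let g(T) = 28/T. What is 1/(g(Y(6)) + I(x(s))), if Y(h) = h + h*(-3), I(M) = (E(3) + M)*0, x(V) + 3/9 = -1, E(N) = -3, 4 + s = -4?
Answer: -3/7 ≈ -0.42857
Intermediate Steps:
s = -8 (s = -4 - 4 = -8)
x(V) = -4/3 (x(V) = -⅓ - 1 = -4/3)
I(M) = 0 (I(M) = (-3 + M)*0 = 0)
Y(h) = -2*h (Y(h) = h - 3*h = -2*h)
1/(g(Y(6)) + I(x(s))) = 1/(28/((-2*6)) + 0) = 1/(28/(-12) + 0) = 1/(28*(-1/12) + 0) = 1/(-7/3 + 0) = 1/(-7/3) = -3/7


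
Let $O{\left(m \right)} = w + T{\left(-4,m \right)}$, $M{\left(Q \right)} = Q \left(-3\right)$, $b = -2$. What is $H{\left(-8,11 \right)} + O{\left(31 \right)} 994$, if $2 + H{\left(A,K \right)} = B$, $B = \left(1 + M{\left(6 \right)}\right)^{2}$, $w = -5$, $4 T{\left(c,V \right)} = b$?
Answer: $-5180$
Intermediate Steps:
$T{\left(c,V \right)} = - \frac{1}{2}$ ($T{\left(c,V \right)} = \frac{1}{4} \left(-2\right) = - \frac{1}{2}$)
$M{\left(Q \right)} = - 3 Q$
$B = 289$ ($B = \left(1 - 18\right)^{2} = \left(-17\right)^{2} = 289$)
$H{\left(A,K \right)} = 287$ ($H{\left(A,K \right)} = -2 + 289 = 287$)
$O{\left(m \right)} = - \frac{11}{2}$ ($O{\left(m \right)} = -5 - \frac{1}{2} = - \frac{11}{2}$)
$H{\left(-8,11 \right)} + O{\left(31 \right)} 994 = 287 - 5467 = -5180$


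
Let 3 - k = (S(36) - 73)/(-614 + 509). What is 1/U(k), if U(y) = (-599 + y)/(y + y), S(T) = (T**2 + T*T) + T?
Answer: -164/1715 ≈ -0.095627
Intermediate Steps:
S(T) = T + 2*T**2 (S(T) = (T**2 + T**2) + T = 2*T**2 + T = T + 2*T**2)
k = 82/3 (k = 3 - (36*(1 + 2*36) - 73)/(-614 + 509) = 3 - (36*(1 + 72) - 73)/(-105) = 3 - (36*73 - 73)*(-1)/105 = 3 - (2628 - 73)*(-1)/105 = 3 - 2555*(-1)/105 = 3 - 1*(-73/3) = 3 + 73/3 = 82/3 ≈ 27.333)
U(y) = (-599 + y)/(2*y) (U(y) = (-599 + y)/((2*y)) = (-599 + y)*(1/(2*y)) = (-599 + y)/(2*y))
1/U(k) = 1/((-599 + 82/3)/(2*(82/3))) = 1/((1/2)*(3/82)*(-1715/3)) = 1/(-1715/164) = -164/1715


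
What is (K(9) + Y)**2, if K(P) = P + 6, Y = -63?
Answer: 2304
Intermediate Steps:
K(P) = 6 + P
(K(9) + Y)**2 = ((6 + 9) - 63)**2 = (15 - 63)**2 = (-48)**2 = 2304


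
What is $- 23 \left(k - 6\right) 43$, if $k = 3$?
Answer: $2967$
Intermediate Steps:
$- 23 \left(k - 6\right) 43 = - 23 \left(3 - 6\right) 43 = \left(-23\right) \left(-3\right) 43 = 69 \cdot 43 = 2967$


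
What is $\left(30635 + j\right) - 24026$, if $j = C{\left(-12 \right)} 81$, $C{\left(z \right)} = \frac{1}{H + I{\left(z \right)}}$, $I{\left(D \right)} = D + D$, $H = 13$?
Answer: $\frac{72618}{11} \approx 6601.6$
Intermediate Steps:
$I{\left(D \right)} = 2 D$
$C{\left(z \right)} = \frac{1}{13 + 2 z}$
$j = - \frac{81}{11}$ ($j = \frac{1}{13 + 2 \left(-12\right)} 81 = \frac{1}{13 - 24} \cdot 81 = \frac{1}{-11} \cdot 81 = \left(- \frac{1}{11}\right) 81 = - \frac{81}{11} \approx -7.3636$)
$\left(30635 + j\right) - 24026 = \left(30635 - \frac{81}{11}\right) - 24026 = \frac{336904}{11} - 24026 = \frac{72618}{11}$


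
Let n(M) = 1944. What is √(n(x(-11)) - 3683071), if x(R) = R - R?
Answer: I*√3681127 ≈ 1918.6*I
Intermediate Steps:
x(R) = 0
√(n(x(-11)) - 3683071) = √(1944 - 3683071) = √(-3681127) = I*√3681127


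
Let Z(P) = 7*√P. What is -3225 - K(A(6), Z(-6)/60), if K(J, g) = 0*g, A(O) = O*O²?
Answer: -3225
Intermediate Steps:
A(O) = O³
K(J, g) = 0
-3225 - K(A(6), Z(-6)/60) = -3225 - 1*0 = -3225 + 0 = -3225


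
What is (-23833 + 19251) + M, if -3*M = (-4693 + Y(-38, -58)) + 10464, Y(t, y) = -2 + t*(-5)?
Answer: -19705/3 ≈ -6568.3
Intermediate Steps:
Y(t, y) = -2 - 5*t
M = -5959/3 (M = -((-4693 + (-2 - 5*(-38))) + 10464)/3 = -((-4693 + (-2 + 190)) + 10464)/3 = -((-4693 + 188) + 10464)/3 = -(-4505 + 10464)/3 = -⅓*5959 = -5959/3 ≈ -1986.3)
(-23833 + 19251) + M = (-23833 + 19251) - 5959/3 = -4582 - 5959/3 = -19705/3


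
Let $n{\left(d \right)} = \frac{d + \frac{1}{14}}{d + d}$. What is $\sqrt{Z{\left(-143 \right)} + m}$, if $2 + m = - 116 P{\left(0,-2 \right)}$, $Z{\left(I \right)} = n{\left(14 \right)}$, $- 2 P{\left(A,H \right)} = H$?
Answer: $\frac{i \sqrt{92118}}{28} \approx 10.84 i$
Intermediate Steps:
$P{\left(A,H \right)} = - \frac{H}{2}$
$n{\left(d \right)} = \frac{\frac{1}{14} + d}{2 d}$ ($n{\left(d \right)} = \frac{d + \frac{1}{14}}{2 d} = \left(\frac{1}{14} + d\right) \frac{1}{2 d} = \frac{\frac{1}{14} + d}{2 d}$)
$Z{\left(I \right)} = \frac{197}{392}$ ($Z{\left(I \right)} = \frac{1 + 14 \cdot 14}{28 \cdot 14} = \frac{1}{28} \cdot \frac{1}{14} \left(1 + 196\right) = \frac{1}{28} \cdot \frac{1}{14} \cdot 197 = \frac{197}{392}$)
$m = -118$ ($m = -2 - 116 \left(\left(- \frac{1}{2}\right) \left(-2\right)\right) = -2 - 116 = -118$)
$\sqrt{Z{\left(-143 \right)} + m} = \sqrt{\frac{197}{392} - 118} = \sqrt{- \frac{46059}{392}} = \frac{i \sqrt{92118}}{28}$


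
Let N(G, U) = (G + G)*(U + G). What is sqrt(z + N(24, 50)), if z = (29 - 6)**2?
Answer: sqrt(4081) ≈ 63.883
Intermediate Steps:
z = 529 (z = 23**2 = 529)
N(G, U) = 2*G*(G + U) (N(G, U) = (2*G)*(G + U) = 2*G*(G + U))
sqrt(z + N(24, 50)) = sqrt(529 + 2*24*(24 + 50)) = sqrt(529 + 2*24*74) = sqrt(529 + 3552) = sqrt(4081)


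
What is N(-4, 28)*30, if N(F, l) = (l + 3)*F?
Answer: -3720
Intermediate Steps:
N(F, l) = F*(3 + l) (N(F, l) = (3 + l)*F = F*(3 + l))
N(-4, 28)*30 = -4*(3 + 28)*30 = -4*31*30 = -124*30 = -3720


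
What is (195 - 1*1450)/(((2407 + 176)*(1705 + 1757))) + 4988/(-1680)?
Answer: -37930723/12774780 ≈ -2.9692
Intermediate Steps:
(195 - 1*1450)/(((2407 + 176)*(1705 + 1757))) + 4988/(-1680) = (195 - 1450)/((2583*3462)) + 4988*(-1/1680) = -1255/8942346 - 1247/420 = -37930723/12774780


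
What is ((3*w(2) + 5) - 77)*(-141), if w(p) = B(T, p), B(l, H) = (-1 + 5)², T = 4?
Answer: 3384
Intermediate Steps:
B(l, H) = 16 (B(l, H) = 4² = 16)
w(p) = 16
((3*w(2) + 5) - 77)*(-141) = ((3*16 + 5) - 77)*(-141) = ((48 + 5) - 77)*(-141) = (53 - 77)*(-141) = -24*(-141) = 3384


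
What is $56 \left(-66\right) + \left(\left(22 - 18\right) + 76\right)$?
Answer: $-3616$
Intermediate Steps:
$56 \left(-66\right) + \left(\left(22 - 18\right) + 76\right) = -3696 + \left(4 + 76\right) = -3696 + 80 = -3616$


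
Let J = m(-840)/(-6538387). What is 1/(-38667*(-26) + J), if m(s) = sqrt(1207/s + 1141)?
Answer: 36102257315995894798320/36295115574577944868331668207 + 13076774*sqrt(201018930)/36295115574577944868331668207 ≈ 9.9469e-7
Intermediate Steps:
m(s) = sqrt(1141 + 1207/s)
J = -sqrt(201018930)/2746122540 (J = sqrt(1141 + 1207/(-840))/(-6538387) = sqrt(1141 + 1207*(-1/840))*(-1/6538387) = sqrt(1141 - 1207/840)*(-1/6538387) = sqrt(957233/840)*(-1/6538387) = (sqrt(201018930)/420)*(-1/6538387) = -sqrt(201018930)/2746122540 ≈ -5.1630e-6)
1/(-38667*(-26) + J) = 1/(-38667*(-26) - sqrt(201018930)/2746122540) = 1/(1005342 - sqrt(201018930)/2746122540)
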